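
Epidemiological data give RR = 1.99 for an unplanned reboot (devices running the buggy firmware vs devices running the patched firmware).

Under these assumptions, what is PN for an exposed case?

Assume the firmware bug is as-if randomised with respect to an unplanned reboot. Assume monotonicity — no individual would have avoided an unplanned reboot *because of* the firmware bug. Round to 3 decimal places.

PN ≈ 0.497

Under exogeneity and monotonicity, PN = (RR − 1) / RR = 1 − 1/RR.
PN = (1.99 − 1) / 1.99 = 0.99 / 1.99 ≈ 0.4975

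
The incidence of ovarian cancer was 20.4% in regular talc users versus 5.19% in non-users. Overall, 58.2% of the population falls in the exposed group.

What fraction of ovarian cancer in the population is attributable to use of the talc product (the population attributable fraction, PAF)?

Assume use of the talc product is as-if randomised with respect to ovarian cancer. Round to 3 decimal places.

p₁ = 0.204, p₀ = 0.0519.
Overall risk P(Y=1) = π·p₁ + (1−π)·p₀ = 0.582×0.204 + 0.418×0.0519 = 0.14042.
Under exogeneity, PAF = [P(Y=1) − p₀] / P(Y=1).
PAF = (0.14042 − 0.0519) / 0.14042 ≈ 0.6304

PAF ≈ 0.630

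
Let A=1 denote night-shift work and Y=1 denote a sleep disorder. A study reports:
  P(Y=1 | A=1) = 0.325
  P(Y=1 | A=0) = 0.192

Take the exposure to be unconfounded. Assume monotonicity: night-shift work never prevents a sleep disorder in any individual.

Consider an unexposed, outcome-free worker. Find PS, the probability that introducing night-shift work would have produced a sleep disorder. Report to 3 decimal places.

PS ≈ 0.165

Let p₁ = 0.325, p₀ = 0.192.
Under exogeneity and monotonicity, PS = (p₁ − p₀) / (1 − p₀).
PS = (0.325 − 0.192) / (1 − 0.192) = 0.133 / 0.808 ≈ 0.1646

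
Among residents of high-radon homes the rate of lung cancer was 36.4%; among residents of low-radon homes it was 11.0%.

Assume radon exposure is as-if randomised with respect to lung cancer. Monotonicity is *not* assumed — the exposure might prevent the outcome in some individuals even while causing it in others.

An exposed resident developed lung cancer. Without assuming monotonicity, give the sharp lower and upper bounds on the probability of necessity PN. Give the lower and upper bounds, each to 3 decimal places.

p₁ = 0.364, p₀ = 0.11.
Under exogeneity alone the bounds on PN are max{0,(p₁−p₀)/p₁} ≤ PN ≤ min{1,(1−p₀)/p₁}.
  lower = (p₁ − p₀)/p₁ = 0.254 / 0.364 ≈ 0.6978
  upper = min{1, (1 − p₀)/p₁} = 0.89 / 0.364 ≈ 2.4451 → capped at 1

0.698 ≤ PN ≤ 1.000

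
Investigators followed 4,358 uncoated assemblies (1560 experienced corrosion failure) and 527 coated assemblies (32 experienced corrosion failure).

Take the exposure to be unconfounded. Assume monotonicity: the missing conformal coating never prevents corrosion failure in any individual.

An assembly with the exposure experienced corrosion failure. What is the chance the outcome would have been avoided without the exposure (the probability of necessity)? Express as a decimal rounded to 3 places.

PN ≈ 0.830

p₁ = P(outcome | exposed) = 1560/4358 = 0.35796
p₀ = P(outcome | unexposed) = 32/527 = 0.060721
Under exogeneity and monotonicity, PN = (p₁ − p₀) / p₁.
PN = (0.35796 − 0.060721) / 0.35796 = 0.29724 / 0.35796 ≈ 0.8304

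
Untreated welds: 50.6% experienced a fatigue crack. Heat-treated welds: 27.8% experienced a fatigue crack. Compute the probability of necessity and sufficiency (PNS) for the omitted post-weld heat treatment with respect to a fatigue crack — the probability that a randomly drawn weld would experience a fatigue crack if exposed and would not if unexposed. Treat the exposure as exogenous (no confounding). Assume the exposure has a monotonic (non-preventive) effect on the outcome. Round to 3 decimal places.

PNS ≈ 0.228

p₁ = 0.506, p₀ = 0.278.
Under exogeneity and monotonicity, PNS = p₁ − p₀.
PNS = 0.506 − 0.278 = 0.228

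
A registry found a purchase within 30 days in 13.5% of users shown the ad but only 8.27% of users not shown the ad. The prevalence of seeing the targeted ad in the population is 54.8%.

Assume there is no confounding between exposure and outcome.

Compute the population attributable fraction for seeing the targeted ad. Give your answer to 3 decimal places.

p₁ = 0.135, p₀ = 0.0827.
Overall risk P(Y=1) = π·p₁ + (1−π)·p₀ = 0.548×0.135 + 0.452×0.0827 = 0.11136.
Under exogeneity, PAF = [P(Y=1) − p₀] / P(Y=1).
PAF = (0.11136 − 0.0827) / 0.11136 ≈ 0.2574

PAF ≈ 0.257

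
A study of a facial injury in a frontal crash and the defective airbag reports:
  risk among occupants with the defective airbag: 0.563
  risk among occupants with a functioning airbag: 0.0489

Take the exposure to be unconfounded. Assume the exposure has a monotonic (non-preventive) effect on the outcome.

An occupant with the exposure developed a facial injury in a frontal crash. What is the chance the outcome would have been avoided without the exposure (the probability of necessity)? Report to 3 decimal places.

Let p₁ = 0.563, p₀ = 0.0489.
Under exogeneity and monotonicity, PN = (p₁ − p₀) / p₁.
PN = (0.563 − 0.0489) / 0.563 = 0.5141 / 0.563 ≈ 0.9131

PN ≈ 0.913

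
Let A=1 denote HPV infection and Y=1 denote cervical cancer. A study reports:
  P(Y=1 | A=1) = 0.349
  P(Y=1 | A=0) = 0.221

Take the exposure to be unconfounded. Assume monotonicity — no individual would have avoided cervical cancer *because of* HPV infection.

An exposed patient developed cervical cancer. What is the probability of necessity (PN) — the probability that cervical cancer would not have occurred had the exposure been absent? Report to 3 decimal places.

PN ≈ 0.367

Let p₁ = 0.349, p₀ = 0.221.
Under exogeneity and monotonicity, PN = (p₁ − p₀) / p₁.
PN = (0.349 − 0.221) / 0.349 = 0.128 / 0.349 ≈ 0.3668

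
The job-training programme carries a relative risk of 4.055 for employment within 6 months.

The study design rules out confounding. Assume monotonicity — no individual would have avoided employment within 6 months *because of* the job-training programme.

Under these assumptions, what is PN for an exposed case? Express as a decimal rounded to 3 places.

Under exogeneity and monotonicity, PN = (RR − 1) / RR = 1 − 1/RR.
PN = (4.055 − 1) / 4.055 = 3.055 / 4.055 ≈ 0.7534

PN ≈ 0.753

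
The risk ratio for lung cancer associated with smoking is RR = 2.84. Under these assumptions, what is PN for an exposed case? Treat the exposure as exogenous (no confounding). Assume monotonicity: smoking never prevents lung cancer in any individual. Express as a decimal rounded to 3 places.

Under exogeneity and monotonicity, PN = (RR − 1) / RR = 1 − 1/RR.
PN = (2.84 − 1) / 2.84 = 1.84 / 2.84 ≈ 0.6479

PN ≈ 0.648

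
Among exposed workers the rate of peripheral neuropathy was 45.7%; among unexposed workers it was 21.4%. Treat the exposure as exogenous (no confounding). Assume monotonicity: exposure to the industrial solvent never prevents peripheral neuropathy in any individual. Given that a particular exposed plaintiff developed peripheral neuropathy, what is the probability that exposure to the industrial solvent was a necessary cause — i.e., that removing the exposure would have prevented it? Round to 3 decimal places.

p₁ = 0.457, p₀ = 0.214.
Under exogeneity and monotonicity, PN = (p₁ − p₀) / p₁.
PN = (0.457 − 0.214) / 0.457 = 0.243 / 0.457 ≈ 0.5317

PN ≈ 0.532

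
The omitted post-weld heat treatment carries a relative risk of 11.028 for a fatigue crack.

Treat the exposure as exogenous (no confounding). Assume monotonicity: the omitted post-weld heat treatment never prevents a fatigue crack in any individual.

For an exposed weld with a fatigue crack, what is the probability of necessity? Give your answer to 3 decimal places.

Under exogeneity and monotonicity, PN = (RR − 1) / RR = 1 − 1/RR.
PN = (11.028 − 1) / 11.028 = 10.03 / 11.028 ≈ 0.9093

PN ≈ 0.909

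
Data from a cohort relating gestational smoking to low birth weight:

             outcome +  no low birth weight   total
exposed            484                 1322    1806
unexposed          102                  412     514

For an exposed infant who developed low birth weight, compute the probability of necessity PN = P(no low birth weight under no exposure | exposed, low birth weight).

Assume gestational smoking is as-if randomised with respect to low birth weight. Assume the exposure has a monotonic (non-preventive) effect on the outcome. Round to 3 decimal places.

p₁ = P(outcome | exposed) = 484/1806 = 0.268
p₀ = P(outcome | unexposed) = 102/514 = 0.19844
Under exogeneity and monotonicity, PN = (p₁ − p₀)/p₁.
PN = (0.268 − 0.19844) / 0.268 ≈ 0.2595

PN ≈ 0.260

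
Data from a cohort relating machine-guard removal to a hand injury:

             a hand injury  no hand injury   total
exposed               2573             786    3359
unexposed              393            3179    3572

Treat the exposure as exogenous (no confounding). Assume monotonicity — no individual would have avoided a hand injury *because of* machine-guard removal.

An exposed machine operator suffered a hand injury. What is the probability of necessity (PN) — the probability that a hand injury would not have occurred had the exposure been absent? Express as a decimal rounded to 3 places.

p₁ = P(outcome | exposed) = 2573/3359 = 0.766
p₀ = P(outcome | unexposed) = 393/3572 = 0.11002
Under exogeneity and monotonicity, PN = (p₁ − p₀) / p₁.
PN = (0.766 − 0.11002) / 0.766 = 0.65598 / 0.766 ≈ 0.8564

PN ≈ 0.856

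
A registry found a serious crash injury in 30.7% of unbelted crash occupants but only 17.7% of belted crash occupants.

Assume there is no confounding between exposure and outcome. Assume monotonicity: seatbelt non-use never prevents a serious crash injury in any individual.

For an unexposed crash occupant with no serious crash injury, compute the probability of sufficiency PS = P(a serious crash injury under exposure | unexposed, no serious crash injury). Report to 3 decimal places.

PS ≈ 0.158

p₁ = 0.307, p₀ = 0.177.
Under exogeneity and monotonicity, PS = (p₁ − p₀) / (1 − p₀).
PS = (0.307 − 0.177) / (1 − 0.177) = 0.13 / 0.823 ≈ 0.1580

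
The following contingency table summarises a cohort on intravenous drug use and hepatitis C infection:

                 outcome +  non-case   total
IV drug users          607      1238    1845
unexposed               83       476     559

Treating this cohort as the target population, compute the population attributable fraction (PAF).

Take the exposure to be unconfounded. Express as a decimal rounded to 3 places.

PAF ≈ 0.483

p₁ = P(outcome | exposed) = 607/1845 = 0.329
p₀ = P(outcome | unexposed) = 83/559 = 0.14848
Exposure prevalence π = 1845/2404 = 0.76747; overall risk P(Y=1) = 0.28702.
Under exogeneity, PAF = [P(Y=1) − p₀]/P(Y=1).
PAF = (0.28702 − 0.14848) / 0.28702 ≈ 0.4827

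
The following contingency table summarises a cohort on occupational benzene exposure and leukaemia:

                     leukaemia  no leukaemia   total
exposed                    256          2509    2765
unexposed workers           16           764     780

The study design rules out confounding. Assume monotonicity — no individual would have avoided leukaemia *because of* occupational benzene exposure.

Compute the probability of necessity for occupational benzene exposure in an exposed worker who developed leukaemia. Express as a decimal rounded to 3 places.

PN ≈ 0.778

p₁ = P(outcome | exposed) = 256/2765 = 0.092586
p₀ = P(outcome | unexposed) = 16/780 = 0.020513
Under exogeneity and monotonicity, PN = (p₁ − p₀)/p₁.
PN = (0.092586 − 0.020513) / 0.092586 ≈ 0.7784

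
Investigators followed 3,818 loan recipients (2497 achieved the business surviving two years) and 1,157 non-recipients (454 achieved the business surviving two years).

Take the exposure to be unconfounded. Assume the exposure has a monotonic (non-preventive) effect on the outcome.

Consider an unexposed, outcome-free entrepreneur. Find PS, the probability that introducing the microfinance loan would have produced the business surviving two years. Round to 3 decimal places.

PS ≈ 0.431

p₁ = P(outcome | exposed) = 2497/3818 = 0.65401
p₀ = P(outcome | unexposed) = 454/1157 = 0.39239
Under exogeneity and monotonicity, PS = (p₁ − p₀) / (1 − p₀).
PS = (0.65401 − 0.39239) / (1 − 0.39239) = 0.26161 / 0.60761 ≈ 0.4306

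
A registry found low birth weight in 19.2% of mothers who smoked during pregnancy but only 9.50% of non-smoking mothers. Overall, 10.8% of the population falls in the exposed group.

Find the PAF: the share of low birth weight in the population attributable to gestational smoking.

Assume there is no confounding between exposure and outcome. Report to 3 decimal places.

p₁ = 0.192, p₀ = 0.095.
Overall risk P(Y=1) = π·p₁ + (1−π)·p₀ = 0.108×0.192 + 0.892×0.095 = 0.10548.
Under exogeneity, PAF = [P(Y=1) − p₀] / P(Y=1).
PAF = (0.10548 − 0.095) / 0.10548 ≈ 0.0993

PAF ≈ 0.099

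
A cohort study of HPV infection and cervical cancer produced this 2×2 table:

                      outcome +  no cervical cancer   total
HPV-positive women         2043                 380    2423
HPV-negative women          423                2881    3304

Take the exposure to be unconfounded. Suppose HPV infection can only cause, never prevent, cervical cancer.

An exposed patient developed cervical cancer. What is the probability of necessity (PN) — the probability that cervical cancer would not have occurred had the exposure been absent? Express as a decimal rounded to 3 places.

p₁ = P(outcome | exposed) = 2043/2423 = 0.84317
p₀ = P(outcome | unexposed) = 423/3304 = 0.12803
Under exogeneity and monotonicity, PN = (p₁ − p₀)/p₁.
PN = (0.84317 − 0.12803) / 0.84317 ≈ 0.8482

PN ≈ 0.848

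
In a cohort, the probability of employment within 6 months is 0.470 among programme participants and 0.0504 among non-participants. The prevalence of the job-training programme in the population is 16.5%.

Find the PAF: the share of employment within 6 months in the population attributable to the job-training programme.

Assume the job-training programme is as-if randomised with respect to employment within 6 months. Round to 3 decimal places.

Let p₁ = 0.47, p₀ = 0.0504.
Overall risk P(Y=1) = π·p₁ + (1−π)·p₀ = 0.165×0.47 + 0.835×0.0504 = 0.11963.
Under exogeneity, PAF = [P(Y=1) − p₀] / P(Y=1).
PAF = (0.11963 − 0.0504) / 0.11963 ≈ 0.5787

PAF ≈ 0.579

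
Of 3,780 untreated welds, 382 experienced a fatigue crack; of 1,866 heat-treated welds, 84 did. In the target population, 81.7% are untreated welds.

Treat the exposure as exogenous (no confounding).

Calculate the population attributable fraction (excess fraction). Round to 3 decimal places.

p₁ = P(outcome | exposed) = 382/3780 = 0.10106
p₀ = P(outcome | unexposed) = 84/1866 = 0.045016
Overall risk P(Y=1) = π·p₁ + (1−π)·p₀ = 0.817×0.10106 + 0.183×0.045016 = 0.090802.
Under exogeneity, PAF = [P(Y=1) − p₀] / P(Y=1).
PAF = (0.090802 − 0.045016) / 0.090802 ≈ 0.5042

PAF ≈ 0.504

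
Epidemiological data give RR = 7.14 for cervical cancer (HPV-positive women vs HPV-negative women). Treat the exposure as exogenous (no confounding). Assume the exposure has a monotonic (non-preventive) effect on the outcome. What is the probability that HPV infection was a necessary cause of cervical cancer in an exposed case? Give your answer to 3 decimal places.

PN ≈ 0.860

Under exogeneity and monotonicity, PN = (RR − 1) / RR = 1 − 1/RR.
PN = (7.14 − 1) / 7.14 = 6.14 / 7.14 ≈ 0.8599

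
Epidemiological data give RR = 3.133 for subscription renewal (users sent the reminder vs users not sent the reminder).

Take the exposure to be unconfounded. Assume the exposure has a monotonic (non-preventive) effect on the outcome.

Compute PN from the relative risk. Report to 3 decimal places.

PN ≈ 0.681

Under exogeneity and monotonicity, PN = (RR − 1) / RR = 1 − 1/RR.
PN = (3.133 − 1) / 3.133 = 2.133 / 3.133 ≈ 0.6808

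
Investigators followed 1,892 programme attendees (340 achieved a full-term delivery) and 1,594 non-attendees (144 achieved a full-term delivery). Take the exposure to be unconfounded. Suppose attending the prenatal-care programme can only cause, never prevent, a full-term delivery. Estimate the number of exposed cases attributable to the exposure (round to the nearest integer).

p₁ = P(outcome | exposed) = 340/1892 = 0.1797
p₀ = P(outcome | unexposed) = 144/1594 = 0.090339
PN = (p₁ − p₀)/p₁ = (0.1797 − 0.090339) / 0.1797 ≈ 0.49729.
Attributable cases ≈ PN × (exposed cases) = 0.49729 × 340 ≈ 169.08.

about 169 cases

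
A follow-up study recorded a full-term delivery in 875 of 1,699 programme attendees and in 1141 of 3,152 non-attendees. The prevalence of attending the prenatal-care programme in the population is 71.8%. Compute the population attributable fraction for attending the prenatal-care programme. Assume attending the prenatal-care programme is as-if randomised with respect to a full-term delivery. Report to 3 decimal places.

p₁ = P(outcome | exposed) = 875/1699 = 0.51501
p₀ = P(outcome | unexposed) = 1141/3152 = 0.36199
Overall risk P(Y=1) = π·p₁ + (1−π)·p₀ = 0.718×0.51501 + 0.282×0.36199 = 0.47186.
Under exogeneity, PAF = [P(Y=1) − p₀] / P(Y=1).
PAF = (0.47186 − 0.36199) / 0.47186 ≈ 0.2328

PAF ≈ 0.233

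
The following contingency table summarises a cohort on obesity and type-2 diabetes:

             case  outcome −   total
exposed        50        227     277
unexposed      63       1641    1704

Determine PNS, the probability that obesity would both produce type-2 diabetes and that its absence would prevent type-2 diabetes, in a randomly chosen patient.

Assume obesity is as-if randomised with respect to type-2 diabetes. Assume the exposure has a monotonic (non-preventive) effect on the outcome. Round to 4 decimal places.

PNS ≈ 0.1435

p₁ = P(outcome | exposed) = 50/277 = 0.18051
p₀ = P(outcome | unexposed) = 63/1704 = 0.036972
Under exogeneity and monotonicity, PNS = p₁ − p₀.
PNS = 0.18051 − 0.036972 = 0.14353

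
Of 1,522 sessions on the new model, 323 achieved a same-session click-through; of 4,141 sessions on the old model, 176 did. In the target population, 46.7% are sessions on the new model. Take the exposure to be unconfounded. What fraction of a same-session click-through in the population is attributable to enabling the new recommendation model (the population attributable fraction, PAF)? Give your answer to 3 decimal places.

PAF ≈ 0.651

p₁ = P(outcome | exposed) = 323/1522 = 0.21222
p₀ = P(outcome | unexposed) = 176/4141 = 0.042502
Overall risk P(Y=1) = π·p₁ + (1−π)·p₀ = 0.467×0.21222 + 0.533×0.042502 = 0.12176.
Under exogeneity, PAF = [P(Y=1) − p₀] / P(Y=1).
PAF = (0.12176 − 0.042502) / 0.12176 ≈ 0.6509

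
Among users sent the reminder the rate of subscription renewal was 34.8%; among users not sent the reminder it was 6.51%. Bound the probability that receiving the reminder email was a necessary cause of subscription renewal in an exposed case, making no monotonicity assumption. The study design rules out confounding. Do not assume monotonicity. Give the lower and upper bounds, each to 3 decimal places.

0.813 ≤ PN ≤ 1.000

p₁ = 0.348, p₀ = 0.0651.
Under exogeneity alone the bounds on PN are max{0,(p₁−p₀)/p₁} ≤ PN ≤ min{1,(1−p₀)/p₁}.
  lower = (p₁ − p₀)/p₁ = 0.2829 / 0.348 ≈ 0.8129
  upper = min{1, (1 − p₀)/p₁} = 0.9349 / 0.348 ≈ 2.6865 → capped at 1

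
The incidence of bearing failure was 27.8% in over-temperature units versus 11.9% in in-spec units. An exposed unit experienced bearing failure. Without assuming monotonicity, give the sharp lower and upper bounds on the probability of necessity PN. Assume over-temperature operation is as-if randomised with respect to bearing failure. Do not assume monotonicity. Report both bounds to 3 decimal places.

0.572 ≤ PN ≤ 1.000

p₁ = 0.278, p₀ = 0.119.
Under exogeneity alone the bounds on PN are max{0,(p₁−p₀)/p₁} ≤ PN ≤ min{1,(1−p₀)/p₁}.
  lower = (p₁ − p₀)/p₁ = 0.159 / 0.278 ≈ 0.5719
  upper = min{1, (1 − p₀)/p₁} = 0.881 / 0.278 ≈ 3.1691 → capped at 1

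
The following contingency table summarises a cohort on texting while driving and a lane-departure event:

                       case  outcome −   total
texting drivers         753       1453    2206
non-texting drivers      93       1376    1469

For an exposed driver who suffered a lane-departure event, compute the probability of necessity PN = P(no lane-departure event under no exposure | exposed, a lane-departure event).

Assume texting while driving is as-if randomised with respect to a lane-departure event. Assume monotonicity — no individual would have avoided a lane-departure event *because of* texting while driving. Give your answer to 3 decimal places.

PN ≈ 0.815

p₁ = P(outcome | exposed) = 753/2206 = 0.34134
p₀ = P(outcome | unexposed) = 93/1469 = 0.063308
Under exogeneity and monotonicity, PN = (p₁ − p₀) / p₁.
PN = (0.34134 − 0.063308) / 0.34134 = 0.27803 / 0.34134 ≈ 0.8145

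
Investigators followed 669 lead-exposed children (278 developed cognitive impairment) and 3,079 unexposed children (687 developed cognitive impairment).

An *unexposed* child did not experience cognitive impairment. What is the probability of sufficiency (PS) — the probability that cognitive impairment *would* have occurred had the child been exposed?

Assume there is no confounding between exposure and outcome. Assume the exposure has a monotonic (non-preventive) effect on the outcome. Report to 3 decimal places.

p₁ = P(outcome | exposed) = 278/669 = 0.41555
p₀ = P(outcome | unexposed) = 687/3079 = 0.22312
Under exogeneity and monotonicity, PS = (p₁ − p₀) / (1 − p₀).
PS = (0.41555 − 0.22312) / (1 − 0.22312) = 0.19242 / 0.77688 ≈ 0.2477

PS ≈ 0.248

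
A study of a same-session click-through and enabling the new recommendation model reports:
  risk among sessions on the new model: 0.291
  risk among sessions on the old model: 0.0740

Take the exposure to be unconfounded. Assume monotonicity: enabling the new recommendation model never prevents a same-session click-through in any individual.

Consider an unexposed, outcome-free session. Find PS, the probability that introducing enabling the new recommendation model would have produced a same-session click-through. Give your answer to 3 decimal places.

PS ≈ 0.234

Let p₁ = 0.291, p₀ = 0.074.
Under exogeneity and monotonicity, PS = (p₁ − p₀) / (1 − p₀).
PS = (0.291 − 0.074) / (1 − 0.074) = 0.217 / 0.926 ≈ 0.2343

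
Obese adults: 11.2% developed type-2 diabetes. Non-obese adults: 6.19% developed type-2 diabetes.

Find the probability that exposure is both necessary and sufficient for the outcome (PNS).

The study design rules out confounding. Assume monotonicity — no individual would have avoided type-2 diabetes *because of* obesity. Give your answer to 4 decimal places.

p₁ = 0.112, p₀ = 0.0619.
Under exogeneity and monotonicity, PNS = p₁ − p₀.
PNS = 0.112 − 0.0619 = 0.0501

PNS ≈ 0.0501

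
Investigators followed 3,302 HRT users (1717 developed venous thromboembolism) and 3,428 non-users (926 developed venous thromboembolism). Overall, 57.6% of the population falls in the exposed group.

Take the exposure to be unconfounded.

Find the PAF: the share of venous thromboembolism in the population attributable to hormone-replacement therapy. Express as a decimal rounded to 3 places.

PAF ≈ 0.348

p₁ = P(outcome | exposed) = 1717/3302 = 0.51999
p₀ = P(outcome | unexposed) = 926/3428 = 0.27013
Overall risk P(Y=1) = π·p₁ + (1−π)·p₀ = 0.576×0.51999 + 0.424×0.27013 = 0.41405.
Under exogeneity, PAF = [P(Y=1) − p₀] / P(Y=1).
PAF = (0.41405 − 0.27013) / 0.41405 ≈ 0.3476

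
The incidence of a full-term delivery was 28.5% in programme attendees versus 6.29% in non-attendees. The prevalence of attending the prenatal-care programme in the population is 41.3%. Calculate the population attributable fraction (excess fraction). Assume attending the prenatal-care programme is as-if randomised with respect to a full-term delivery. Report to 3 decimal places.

PAF ≈ 0.593

p₁ = 0.285, p₀ = 0.0629.
Overall risk P(Y=1) = π·p₁ + (1−π)·p₀ = 0.413×0.285 + 0.587×0.0629 = 0.15463.
Under exogeneity, PAF = [P(Y=1) − p₀] / P(Y=1).
PAF = (0.15463 − 0.0629) / 0.15463 ≈ 0.5932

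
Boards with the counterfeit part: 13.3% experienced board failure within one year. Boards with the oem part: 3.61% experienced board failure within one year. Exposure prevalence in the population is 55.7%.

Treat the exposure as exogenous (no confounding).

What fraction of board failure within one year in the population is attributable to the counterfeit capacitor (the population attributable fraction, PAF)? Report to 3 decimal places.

p₁ = 0.133, p₀ = 0.0361.
Overall risk P(Y=1) = π·p₁ + (1−π)·p₀ = 0.557×0.133 + 0.443×0.0361 = 0.090073.
Under exogeneity, PAF = [P(Y=1) − p₀] / P(Y=1).
PAF = (0.090073 − 0.0361) / 0.090073 ≈ 0.5992

PAF ≈ 0.599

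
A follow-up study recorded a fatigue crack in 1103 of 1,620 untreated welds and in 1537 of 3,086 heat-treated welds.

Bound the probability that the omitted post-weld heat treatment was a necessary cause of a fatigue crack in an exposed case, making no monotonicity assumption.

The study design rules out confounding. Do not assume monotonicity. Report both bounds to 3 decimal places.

p₁ = P(outcome | exposed) = 1103/1620 = 0.68086
p₀ = P(outcome | unexposed) = 1537/3086 = 0.49806
Under exogeneity alone the bounds on PN are max{0,(p₁−p₀)/p₁} ≤ PN ≤ min{1,(1−p₀)/p₁}.
  lower = (p₁ − p₀)/p₁ = 0.18281 / 0.68086 ≈ 0.2685
  upper = min{1, (1 − p₀)/p₁} = 0.50194 / 0.68086 ≈ 0.7372

0.268 ≤ PN ≤ 0.737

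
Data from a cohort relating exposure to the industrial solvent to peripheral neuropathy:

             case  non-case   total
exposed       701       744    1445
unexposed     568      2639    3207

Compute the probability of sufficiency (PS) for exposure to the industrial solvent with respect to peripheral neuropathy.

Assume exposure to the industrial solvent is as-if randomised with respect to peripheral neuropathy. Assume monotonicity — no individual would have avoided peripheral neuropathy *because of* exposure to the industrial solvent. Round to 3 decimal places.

p₁ = P(outcome | exposed) = 701/1445 = 0.48512
p₀ = P(outcome | unexposed) = 568/3207 = 0.17711
Under exogeneity and monotonicity, PS = (p₁ − p₀)/(1 − p₀).
PS = (0.48512 − 0.17711) / 0.82289 ≈ 0.3743

PS ≈ 0.374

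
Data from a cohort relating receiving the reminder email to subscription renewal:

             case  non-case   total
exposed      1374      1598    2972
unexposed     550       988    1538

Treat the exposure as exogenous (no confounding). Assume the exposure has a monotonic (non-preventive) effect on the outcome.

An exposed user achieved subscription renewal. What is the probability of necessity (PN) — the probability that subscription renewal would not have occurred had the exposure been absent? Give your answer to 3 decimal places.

PN ≈ 0.226

p₁ = P(outcome | exposed) = 1374/2972 = 0.46231
p₀ = P(outcome | unexposed) = 550/1538 = 0.35761
Under exogeneity and monotonicity, PN = (p₁ − p₀)/p₁.
PN = (0.46231 − 0.35761) / 0.46231 ≈ 0.2265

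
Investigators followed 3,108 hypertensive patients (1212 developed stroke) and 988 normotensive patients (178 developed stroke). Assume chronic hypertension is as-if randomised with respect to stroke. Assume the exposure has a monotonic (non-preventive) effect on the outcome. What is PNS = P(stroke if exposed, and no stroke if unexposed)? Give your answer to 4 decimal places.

PNS ≈ 0.2098

p₁ = P(outcome | exposed) = 1212/3108 = 0.38996
p₀ = P(outcome | unexposed) = 178/988 = 0.18016
Under exogeneity and monotonicity, PNS = p₁ − p₀.
PNS = 0.38996 − 0.18016 = 0.2098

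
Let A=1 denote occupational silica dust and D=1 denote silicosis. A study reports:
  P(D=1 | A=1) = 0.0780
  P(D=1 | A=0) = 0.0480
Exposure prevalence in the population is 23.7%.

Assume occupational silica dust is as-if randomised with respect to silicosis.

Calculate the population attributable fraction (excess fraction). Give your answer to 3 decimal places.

Let p₁ = 0.078, p₀ = 0.048.
Overall risk P(Y=1) = π·p₁ + (1−π)·p₀ = 0.237×0.078 + 0.763×0.048 = 0.05511.
Under exogeneity, PAF = [P(Y=1) − p₀] / P(Y=1).
PAF = (0.05511 − 0.048) / 0.05511 ≈ 0.1290

PAF ≈ 0.129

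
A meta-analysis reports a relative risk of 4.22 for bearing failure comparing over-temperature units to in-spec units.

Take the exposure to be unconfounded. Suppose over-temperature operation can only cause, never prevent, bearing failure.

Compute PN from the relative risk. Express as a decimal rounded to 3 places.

PN ≈ 0.763

Under exogeneity and monotonicity, PN = (RR − 1) / RR = 1 − 1/RR.
PN = (4.22 − 1) / 4.22 = 3.22 / 4.22 ≈ 0.7630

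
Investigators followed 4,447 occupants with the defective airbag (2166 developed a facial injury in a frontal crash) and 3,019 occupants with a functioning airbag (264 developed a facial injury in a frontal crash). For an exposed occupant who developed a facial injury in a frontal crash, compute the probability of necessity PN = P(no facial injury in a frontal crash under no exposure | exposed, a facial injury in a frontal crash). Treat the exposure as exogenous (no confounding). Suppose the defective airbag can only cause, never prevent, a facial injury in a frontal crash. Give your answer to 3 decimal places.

p₁ = P(outcome | exposed) = 2166/4447 = 0.48707
p₀ = P(outcome | unexposed) = 264/3019 = 0.087446
Under exogeneity and monotonicity, PN = (p₁ − p₀) / p₁.
PN = (0.48707 − 0.087446) / 0.48707 = 0.39962 / 0.48707 ≈ 0.8205

PN ≈ 0.820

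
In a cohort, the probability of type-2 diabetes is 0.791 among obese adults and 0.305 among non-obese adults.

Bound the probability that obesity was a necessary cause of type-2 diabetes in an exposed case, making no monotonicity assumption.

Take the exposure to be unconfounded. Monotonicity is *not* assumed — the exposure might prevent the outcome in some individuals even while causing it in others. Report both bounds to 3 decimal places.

Let p₁ = 0.791, p₀ = 0.305.
Under exogeneity alone the bounds on PN are max{0,(p₁−p₀)/p₁} ≤ PN ≤ min{1,(1−p₀)/p₁}.
  lower = (p₁ − p₀)/p₁ = 0.486 / 0.791 ≈ 0.6144
  upper = min{1, (1 − p₀)/p₁} = 0.695 / 0.791 ≈ 0.8786

0.614 ≤ PN ≤ 0.879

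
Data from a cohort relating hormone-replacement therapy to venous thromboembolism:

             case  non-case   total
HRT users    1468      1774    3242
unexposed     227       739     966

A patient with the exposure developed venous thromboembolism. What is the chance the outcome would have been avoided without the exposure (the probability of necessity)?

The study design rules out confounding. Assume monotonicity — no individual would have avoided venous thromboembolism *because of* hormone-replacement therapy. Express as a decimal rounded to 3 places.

p₁ = P(outcome | exposed) = 1468/3242 = 0.45281
p₀ = P(outcome | unexposed) = 227/966 = 0.23499
Under exogeneity and monotonicity, PN = (p₁ − p₀)/p₁.
PN = (0.45281 − 0.23499) / 0.45281 ≈ 0.4810

PN ≈ 0.481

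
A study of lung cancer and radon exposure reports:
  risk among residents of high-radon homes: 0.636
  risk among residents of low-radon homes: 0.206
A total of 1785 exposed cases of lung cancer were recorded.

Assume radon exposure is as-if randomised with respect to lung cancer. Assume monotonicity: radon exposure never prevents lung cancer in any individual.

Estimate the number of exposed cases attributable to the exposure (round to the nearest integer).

about 1207 cases

Let p₁ = 0.636, p₀ = 0.206.
PN = (p₁ − p₀)/p₁ = (0.636 − 0.206) / 0.636 ≈ 0.67610.
Attributable cases ≈ PN × (exposed cases) = 0.67610 × 1785 ≈ 1206.84.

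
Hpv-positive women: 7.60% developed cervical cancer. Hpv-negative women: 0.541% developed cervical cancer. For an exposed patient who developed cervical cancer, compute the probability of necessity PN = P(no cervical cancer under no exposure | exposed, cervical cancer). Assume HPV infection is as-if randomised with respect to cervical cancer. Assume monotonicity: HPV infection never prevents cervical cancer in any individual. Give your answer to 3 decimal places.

PN ≈ 0.929

p₁ = 0.076, p₀ = 0.00541.
Under exogeneity and monotonicity, PN = (p₁ − p₀) / p₁.
PN = (0.076 − 0.00541) / 0.076 = 0.07059 / 0.076 ≈ 0.9288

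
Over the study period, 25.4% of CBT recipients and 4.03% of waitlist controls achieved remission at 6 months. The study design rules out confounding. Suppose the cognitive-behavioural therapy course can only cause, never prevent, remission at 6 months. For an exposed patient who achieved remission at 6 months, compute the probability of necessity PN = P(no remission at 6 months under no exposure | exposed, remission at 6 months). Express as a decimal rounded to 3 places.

p₁ = 0.254, p₀ = 0.0403.
Under exogeneity and monotonicity, PN = (p₁ − p₀) / p₁.
PN = (0.254 − 0.0403) / 0.254 = 0.2137 / 0.254 ≈ 0.8413

PN ≈ 0.841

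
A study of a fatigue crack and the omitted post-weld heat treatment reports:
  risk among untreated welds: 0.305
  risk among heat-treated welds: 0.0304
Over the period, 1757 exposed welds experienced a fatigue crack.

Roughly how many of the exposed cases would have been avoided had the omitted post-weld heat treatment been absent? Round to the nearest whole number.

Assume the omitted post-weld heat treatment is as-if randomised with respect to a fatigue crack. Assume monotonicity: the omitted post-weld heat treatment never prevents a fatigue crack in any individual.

Let p₁ = 0.305, p₀ = 0.0304.
PN = (p₁ − p₀)/p₁ = (0.305 − 0.0304) / 0.305 ≈ 0.90033.
Attributable cases ≈ PN × (exposed cases) = 0.90033 × 1757 ≈ 1581.88.

about 1582 cases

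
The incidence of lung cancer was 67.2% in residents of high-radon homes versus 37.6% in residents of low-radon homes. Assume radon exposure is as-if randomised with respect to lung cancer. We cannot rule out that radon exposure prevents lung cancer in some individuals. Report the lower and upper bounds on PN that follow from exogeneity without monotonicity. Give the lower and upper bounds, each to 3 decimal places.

p₁ = 0.672, p₀ = 0.376.
Under exogeneity alone the bounds on PN are max{0,(p₁−p₀)/p₁} ≤ PN ≤ min{1,(1−p₀)/p₁}.
  lower = (p₁ − p₀)/p₁ = 0.296 / 0.672 ≈ 0.4405
  upper = min{1, (1 − p₀)/p₁} = 0.624 / 0.672 ≈ 0.9286

0.440 ≤ PN ≤ 0.929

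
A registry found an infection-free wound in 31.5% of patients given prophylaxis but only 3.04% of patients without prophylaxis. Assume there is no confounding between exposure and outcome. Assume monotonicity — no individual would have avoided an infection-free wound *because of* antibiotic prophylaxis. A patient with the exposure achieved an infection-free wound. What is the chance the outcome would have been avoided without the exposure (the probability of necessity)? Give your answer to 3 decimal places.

p₁ = 0.315, p₀ = 0.0304.
Under exogeneity and monotonicity, PN = (p₁ − p₀) / p₁.
PN = (0.315 − 0.0304) / 0.315 = 0.2846 / 0.315 ≈ 0.9035

PN ≈ 0.903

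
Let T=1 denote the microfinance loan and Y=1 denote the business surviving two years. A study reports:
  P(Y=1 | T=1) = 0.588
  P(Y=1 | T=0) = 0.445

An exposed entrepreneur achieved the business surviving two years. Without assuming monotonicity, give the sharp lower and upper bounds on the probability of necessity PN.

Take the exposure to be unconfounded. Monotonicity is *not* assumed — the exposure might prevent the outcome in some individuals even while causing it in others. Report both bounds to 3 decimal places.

0.243 ≤ PN ≤ 0.944

Let p₁ = 0.588, p₀ = 0.445.
Under exogeneity alone the bounds on PN are max{0,(p₁−p₀)/p₁} ≤ PN ≤ min{1,(1−p₀)/p₁}.
  lower = (p₁ − p₀)/p₁ = 0.143 / 0.588 ≈ 0.2432
  upper = min{1, (1 − p₀)/p₁} = 0.555 / 0.588 ≈ 0.9439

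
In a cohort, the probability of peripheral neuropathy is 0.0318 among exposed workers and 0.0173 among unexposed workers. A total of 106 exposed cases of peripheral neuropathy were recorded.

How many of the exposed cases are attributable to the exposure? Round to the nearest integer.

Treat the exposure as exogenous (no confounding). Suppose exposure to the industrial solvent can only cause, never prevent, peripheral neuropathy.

about 48 cases

Let p₁ = 0.0318, p₀ = 0.0173.
PN = (p₁ − p₀)/p₁ = (0.0318 − 0.0173) / 0.0318 ≈ 0.45597.
Attributable cases ≈ PN × (exposed cases) = 0.45597 × 106 ≈ 48.33.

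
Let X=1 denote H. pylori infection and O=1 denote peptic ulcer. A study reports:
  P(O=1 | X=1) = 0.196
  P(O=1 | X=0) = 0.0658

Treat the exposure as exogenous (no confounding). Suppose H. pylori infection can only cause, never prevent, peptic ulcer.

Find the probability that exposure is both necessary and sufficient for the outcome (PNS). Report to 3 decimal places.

Let p₁ = 0.196, p₀ = 0.0658.
Under exogeneity and monotonicity, PNS = p₁ − p₀.
PNS = 0.196 − 0.0658 = 0.1302

PNS ≈ 0.130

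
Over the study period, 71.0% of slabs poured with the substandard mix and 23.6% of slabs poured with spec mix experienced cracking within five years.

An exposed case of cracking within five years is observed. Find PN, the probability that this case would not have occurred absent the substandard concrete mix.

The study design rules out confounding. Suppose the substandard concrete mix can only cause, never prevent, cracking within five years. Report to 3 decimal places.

PN ≈ 0.668

p₁ = 0.71, p₀ = 0.236.
Under exogeneity and monotonicity, PN = (p₁ − p₀) / p₁.
PN = (0.71 − 0.236) / 0.71 = 0.474 / 0.71 ≈ 0.6676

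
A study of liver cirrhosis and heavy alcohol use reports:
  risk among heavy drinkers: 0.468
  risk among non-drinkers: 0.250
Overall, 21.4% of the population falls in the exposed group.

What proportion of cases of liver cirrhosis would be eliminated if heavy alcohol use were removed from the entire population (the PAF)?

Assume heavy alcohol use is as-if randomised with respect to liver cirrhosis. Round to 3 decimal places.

PAF ≈ 0.157

Let p₁ = 0.468, p₀ = 0.25.
Overall risk P(Y=1) = π·p₁ + (1−π)·p₀ = 0.214×0.468 + 0.786×0.25 = 0.29665.
Under exogeneity, PAF = [P(Y=1) − p₀] / P(Y=1).
PAF = (0.29665 − 0.25) / 0.29665 ≈ 0.1573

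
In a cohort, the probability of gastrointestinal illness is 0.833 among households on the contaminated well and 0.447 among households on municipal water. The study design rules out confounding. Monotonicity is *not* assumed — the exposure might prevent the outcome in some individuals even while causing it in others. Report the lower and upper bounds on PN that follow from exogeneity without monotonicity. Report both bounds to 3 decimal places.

0.463 ≤ PN ≤ 0.664

Let p₁ = 0.833, p₀ = 0.447.
Under exogeneity alone the bounds on PN are max{0,(p₁−p₀)/p₁} ≤ PN ≤ min{1,(1−p₀)/p₁}.
  lower = (p₁ − p₀)/p₁ = 0.386 / 0.833 ≈ 0.4634
  upper = min{1, (1 − p₀)/p₁} = 0.553 / 0.833 ≈ 0.6639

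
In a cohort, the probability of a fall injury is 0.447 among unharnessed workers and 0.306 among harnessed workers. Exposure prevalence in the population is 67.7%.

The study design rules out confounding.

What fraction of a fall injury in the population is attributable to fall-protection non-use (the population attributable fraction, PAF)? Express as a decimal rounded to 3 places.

PAF ≈ 0.238

Let p₁ = 0.447, p₀ = 0.306.
Overall risk P(Y=1) = π·p₁ + (1−π)·p₀ = 0.677×0.447 + 0.323×0.306 = 0.40146.
Under exogeneity, PAF = [P(Y=1) − p₀] / P(Y=1).
PAF = (0.40146 − 0.306) / 0.40146 ≈ 0.2378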